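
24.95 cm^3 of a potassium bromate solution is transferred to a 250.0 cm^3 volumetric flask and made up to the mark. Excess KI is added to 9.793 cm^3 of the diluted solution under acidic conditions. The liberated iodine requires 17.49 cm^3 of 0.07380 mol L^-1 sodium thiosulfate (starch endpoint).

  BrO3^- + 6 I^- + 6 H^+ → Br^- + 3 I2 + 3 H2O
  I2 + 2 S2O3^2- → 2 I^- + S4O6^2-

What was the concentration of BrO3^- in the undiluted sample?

0.2201 mol/L

n(S2O3^2-) = 0.01749 × 0.07380 = 1.291 × 10^-3 mol
n(I2) = n(S2O3^2-)/2 = 6.454 × 10^-4 mol
From the 1:3 ratio, n(BrO3^-) in the aliquot = 1/3 × 6.454 × 10^-4 = 2.151 × 10^-4 mol
[BrO3^-]_dilute = 2.151 × 10^-4 / 0.009793 = 0.02197 mol/L
[BrO3^-]_original = 0.02197 × 250.0/24.95 = 0.2201 mol/L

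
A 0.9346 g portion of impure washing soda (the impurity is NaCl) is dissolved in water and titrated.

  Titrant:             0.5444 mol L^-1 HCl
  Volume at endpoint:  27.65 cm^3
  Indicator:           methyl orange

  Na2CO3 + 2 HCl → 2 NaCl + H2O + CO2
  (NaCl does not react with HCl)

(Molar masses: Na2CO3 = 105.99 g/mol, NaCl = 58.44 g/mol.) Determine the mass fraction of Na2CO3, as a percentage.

85.35 %

n(HCl) = 0.02765 × 0.5444 = 0.01505 mol
Let x = n(Na2CO3), y = n(NaCl).
Titrant: 2x = 0.01505;  mass: 105.99x + 58.44y = 0.9346
Solving, x = 7.526 × 10^-3 mol, y = 2.342 × 10^-3 mol
mass of Na2CO3 = 7.526 × 10^-3 × 105.99 = 0.7977 g
% Na2CO3 = 0.7977 / 0.9346 × 100 = 85.35 %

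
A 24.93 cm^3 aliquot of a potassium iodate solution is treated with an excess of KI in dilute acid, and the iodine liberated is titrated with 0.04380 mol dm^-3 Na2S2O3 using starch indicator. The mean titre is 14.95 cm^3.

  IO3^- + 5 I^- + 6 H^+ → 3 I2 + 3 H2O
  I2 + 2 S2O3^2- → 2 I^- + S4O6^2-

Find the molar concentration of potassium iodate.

0.004378 mol/L

n(S2O3^2-) = 0.01495 × 0.04380 = 6.548 × 10^-4 mol
n(I2) = n(S2O3^2-)/2 = 3.274 × 10^-4 mol
From the 1:3 ratio, n(IO3^-) in the aliquot = 1/3 × 3.274 × 10^-4 = 1.091 × 10^-4 mol
[IO3^-] = 1.091 × 10^-4 / 0.02493 = 0.004378 mol/L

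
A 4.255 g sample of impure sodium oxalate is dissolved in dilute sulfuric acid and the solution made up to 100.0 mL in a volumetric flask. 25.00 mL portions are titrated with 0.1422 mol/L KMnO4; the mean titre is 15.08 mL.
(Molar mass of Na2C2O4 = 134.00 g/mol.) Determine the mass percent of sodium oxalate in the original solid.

67.53 %

2 MnO4^- + 5 C2O4^2- + 16 H^+ → 2 Mn^2+ + 10 CO2 + 8 H2O
n(KMnO4) per titration = 0.01508 × 0.1422 = 2.144 × 10^-3 mol
From the 5:2 ratio, n(Na2C2O4) in each aliquot = 5/2 × 2.144 × 10^-3 = 5.361 × 10^-3 mol
n(Na2C2O4) in the whole flask = 5.361 × 10^-3 × 100.0/25.00 = 0.02144 mol
mass of Na2C2O4 = 0.02144 × 134.00 = 2.873 g
% Na2C2O4 = 2.873 / 4.255 × 100 = 67.53 %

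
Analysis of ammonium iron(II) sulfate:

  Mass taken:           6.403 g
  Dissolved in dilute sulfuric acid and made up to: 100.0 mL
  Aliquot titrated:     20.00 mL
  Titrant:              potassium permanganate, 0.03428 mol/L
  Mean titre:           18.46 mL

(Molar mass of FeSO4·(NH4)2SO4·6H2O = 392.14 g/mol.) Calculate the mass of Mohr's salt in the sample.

6.204 g

MnO4^- + 5 Fe^2+ + 8 H^+ → Mn^2+ + 5 Fe^3+ + 4 H2O
n(KMnO4) per titration = 0.01846 × 0.03428 = 6.328 × 10^-4 mol
From the 5:1 ratio, n(FeSO4·(NH4)2SO4·6H2O) in each aliquot = 5/1 × 6.328 × 10^-4 = 3.164 × 10^-3 mol
n(FeSO4·(NH4)2SO4·6H2O) in the whole flask = 3.164 × 10^-3 × 100.0/20.00 = 0.01582 mol
mass of FeSO4·(NH4)2SO4·6H2O = 0.01582 × 392.14 = 6.204 g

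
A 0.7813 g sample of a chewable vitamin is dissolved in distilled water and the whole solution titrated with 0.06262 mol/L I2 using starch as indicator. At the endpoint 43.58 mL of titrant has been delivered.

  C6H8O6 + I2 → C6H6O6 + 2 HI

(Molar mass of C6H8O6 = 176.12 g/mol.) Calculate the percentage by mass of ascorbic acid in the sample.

n(I2) = 0.04358 L × 0.06262 mol/L = 2.729 × 10^-3 mol
n(C6H8O6) = 2.729 × 10^-3 mol (1:1 ratio)
mass of C6H8O6 = 2.729 × 10^-3 × 176.12 g/mol = 0.4806 g
% C6H8O6 = 0.4806 / 0.7813 × 100 = 61.52 %

61.52 %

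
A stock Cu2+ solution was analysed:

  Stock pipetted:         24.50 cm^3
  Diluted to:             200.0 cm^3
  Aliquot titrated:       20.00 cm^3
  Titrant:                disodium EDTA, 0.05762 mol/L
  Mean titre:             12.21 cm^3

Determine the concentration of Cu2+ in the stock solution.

Cu^2+ + EDTA^4- → [Cu(EDTA)]^2-
n(EDTA) = 0.01221 × 0.05762 = 7.035 × 10^-4 mol
n(Cu2+) in the aliquot = 7.035 × 10^-4 mol (1:1 ratio)
[Cu2+]_dilute = 7.035 × 10^-4 / 0.02000 = 0.03518 mol/L
Dilution factor = 200.0 / 24.50 = 8.163
[Cu2+]_stock = 0.03518 × 8.163 = 0.2872 mol/L

0.2872 mol/L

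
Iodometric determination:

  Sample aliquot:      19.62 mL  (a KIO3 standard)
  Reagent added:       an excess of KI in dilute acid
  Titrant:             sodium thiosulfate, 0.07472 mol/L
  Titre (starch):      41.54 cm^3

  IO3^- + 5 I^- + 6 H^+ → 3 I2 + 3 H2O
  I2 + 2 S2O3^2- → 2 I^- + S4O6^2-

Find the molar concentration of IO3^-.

0.02637 mol/L

n(S2O3^2-) = 0.04154 × 0.07472 = 3.104 × 10^-3 mol
n(I2) = n(S2O3^2-)/2 = 1.552 × 10^-3 mol
From the 1:3 ratio, n(IO3^-) in the aliquot = 1/3 × 1.552 × 10^-3 = 5.173 × 10^-4 mol
[IO3^-] = 5.173 × 10^-4 / 0.01962 = 0.02637 mol/L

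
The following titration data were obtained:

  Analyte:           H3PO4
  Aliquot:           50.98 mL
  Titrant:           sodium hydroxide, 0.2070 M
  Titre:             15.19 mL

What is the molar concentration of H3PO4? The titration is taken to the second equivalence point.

0.03084 M

H3PO4 + 2 NaOH → Na2HPO4 + 2 H2O
n(NaOH) = 0.01519 L × 0.2070 mol/L = 3.144 × 10^-3 mol
From the 1:2 mole ratio, n(H3PO4) = 1/2 × 3.144 × 10^-3 = 1.572 × 10^-3 mol
[H3PO4] = 1.572 × 10^-3 mol / 0.05098 L = 0.03084 mol/L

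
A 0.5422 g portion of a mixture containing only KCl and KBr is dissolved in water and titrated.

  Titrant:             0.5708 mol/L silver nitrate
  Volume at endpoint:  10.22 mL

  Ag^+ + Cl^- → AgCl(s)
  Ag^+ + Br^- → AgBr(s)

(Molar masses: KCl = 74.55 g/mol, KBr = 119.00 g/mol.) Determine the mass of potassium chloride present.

0.2549 g

n(AgNO3) = 0.01022 × 0.5708 = 5.834 × 10^-3 mol
Let x = n(KCl), y = n(KBr).
Titrant: 1x + 1y = 5.834 × 10^-3;  mass: 74.55x + 119.00y = 0.5422
Solving, x = 3.419 × 10^-3 mol, y = 2.414 × 10^-3 mol
mass of KCl = 3.419 × 10^-3 × 74.55 = 0.2549 g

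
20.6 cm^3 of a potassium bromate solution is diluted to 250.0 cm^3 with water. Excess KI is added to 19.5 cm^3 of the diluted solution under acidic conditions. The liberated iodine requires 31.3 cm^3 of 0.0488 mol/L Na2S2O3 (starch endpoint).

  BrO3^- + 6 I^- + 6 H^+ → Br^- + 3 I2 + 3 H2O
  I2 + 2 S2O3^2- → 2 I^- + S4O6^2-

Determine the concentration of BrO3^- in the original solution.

n(S2O3^2-) = 0.0313 × 0.0488 = 1.53 × 10^-3 mol
n(I2) = n(S2O3^2-)/2 = 7.64 × 10^-4 mol
From the 1:3 ratio, n(BrO3^-) in the aliquot = 1/3 × 7.64 × 10^-4 = 2.55 × 10^-4 mol
[BrO3^-]_dilute = 2.55 × 10^-4 / 0.0195 = 0.0131 mol/L
[BrO3^-]_original = 0.0131 × 250.0/20.6 = 0.158 mol/L

0.158 mol/L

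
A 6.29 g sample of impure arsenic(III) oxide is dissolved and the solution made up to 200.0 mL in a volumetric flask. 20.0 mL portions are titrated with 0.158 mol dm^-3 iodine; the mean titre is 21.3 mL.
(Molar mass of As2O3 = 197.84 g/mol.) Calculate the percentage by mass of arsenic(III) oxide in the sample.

As2O3 + 2 I2 + 2 H2O → As2O5 + 4 HI
n(I2) per titration = 0.0213 × 0.158 = 3.37 × 10^-3 mol
From the 1:2 ratio, n(As2O3) in each aliquot = 1/2 × 3.37 × 10^-3 = 1.68 × 10^-3 mol
n(As2O3) in the whole flask = 1.68 × 10^-3 × 200.0/20.0 = 0.0168 mol
mass of As2O3 = 0.0168 × 197.84 = 3.33 g
% As2O3 = 3.33 / 6.29 × 100 = 52.9 %

52.9 %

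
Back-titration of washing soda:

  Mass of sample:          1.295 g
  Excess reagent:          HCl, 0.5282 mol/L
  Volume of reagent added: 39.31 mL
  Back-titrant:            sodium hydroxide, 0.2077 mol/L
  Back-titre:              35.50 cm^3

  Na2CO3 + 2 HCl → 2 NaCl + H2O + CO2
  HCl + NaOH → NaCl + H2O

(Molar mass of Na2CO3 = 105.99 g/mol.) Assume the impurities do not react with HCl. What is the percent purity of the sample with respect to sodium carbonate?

54.80 %

n(HCl) added = 0.03931 × 0.5282 = 0.02076 mol
n(NaOH) used in back-titration = 0.03550 × 0.2077 = 7.373 × 10^-3 mol
n(HCl) left over = 7.373 × 10^-3 mol (1:1 ratio)
n(HCl) consumed by analyte = 0.02076 − 7.373 × 10^-3 = 0.01339 mol
From the 1:2 ratio, n(Na2CO3) = 1/2 × 0.01339 = 6.695 × 10^-3 mol
mass of Na2CO3 = 6.695 × 10^-3 × 105.99 = 0.7096 g
% Na2CO3 = 0.7096 / 1.295 × 100 = 54.80 %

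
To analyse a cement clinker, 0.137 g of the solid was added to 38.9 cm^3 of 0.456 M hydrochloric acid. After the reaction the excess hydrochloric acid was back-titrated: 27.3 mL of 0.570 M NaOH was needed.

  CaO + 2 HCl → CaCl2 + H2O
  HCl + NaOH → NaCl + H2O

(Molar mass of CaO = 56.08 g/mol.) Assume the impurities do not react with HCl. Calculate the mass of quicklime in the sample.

0.0611 g

n(HCl) added = 0.0389 × 0.456 = 0.0177 mol
n(NaOH) used in back-titration = 0.0273 × 0.570 = 0.0156 mol
n(HCl) left over = 0.0156 mol (1:1 ratio)
n(HCl) consumed by analyte = 0.0177 − 0.0156 = 2.18 × 10^-3 mol
From the 1:2 ratio, n(CaO) = 1/2 × 2.18 × 10^-3 = 1.09 × 10^-3 mol
mass of CaO = 1.09 × 10^-3 × 56.08 = 0.0611 g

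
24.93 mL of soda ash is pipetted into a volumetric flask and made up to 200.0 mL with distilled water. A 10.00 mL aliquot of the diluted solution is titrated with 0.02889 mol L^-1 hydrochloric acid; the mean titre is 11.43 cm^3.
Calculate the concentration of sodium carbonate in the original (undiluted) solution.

Na2CO3 + 2 HCl → 2 NaCl + H2O + CO2
n(HCl) = 0.01143 × 0.02889 = 3.302 × 10^-4 mol
From the 1:2 ratio, n(Na2CO3) in the aliquot = 1/2 × 3.302 × 10^-4 = 1.651 × 10^-4 mol
[Na2CO3]_dilute = 1.651 × 10^-4 / 0.01000 = 0.01651 mol/L
Dilution factor = 200.0 / 24.93 = 8.022
[Na2CO3]_stock = 0.01651 × 8.022 = 0.1325 mol/L

0.1325 mol/L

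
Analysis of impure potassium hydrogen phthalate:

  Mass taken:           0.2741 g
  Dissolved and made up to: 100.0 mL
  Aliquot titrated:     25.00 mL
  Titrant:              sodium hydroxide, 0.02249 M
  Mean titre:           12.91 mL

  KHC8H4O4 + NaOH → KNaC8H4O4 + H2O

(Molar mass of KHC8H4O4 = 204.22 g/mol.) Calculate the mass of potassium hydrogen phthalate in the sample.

0.2372 g

n(NaOH) per titration = 0.01291 × 0.02249 = 2.903 × 10^-4 mol
n(KHC8H4O4) in each aliquot = 2.903 × 10^-4 mol (1:1 ratio)
n(KHC8H4O4) in the whole flask = 2.903 × 10^-4 × 100.0/25.00 = 1.161 × 10^-3 mol
mass of KHC8H4O4 = 1.161 × 10^-3 × 204.22 = 0.2372 g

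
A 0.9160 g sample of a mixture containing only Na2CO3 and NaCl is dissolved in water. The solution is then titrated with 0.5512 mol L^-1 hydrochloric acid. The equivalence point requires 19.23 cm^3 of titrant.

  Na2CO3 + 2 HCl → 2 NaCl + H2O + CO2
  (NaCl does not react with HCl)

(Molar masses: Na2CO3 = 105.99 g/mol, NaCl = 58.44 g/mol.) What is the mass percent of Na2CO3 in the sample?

n(HCl) = 0.01923 × 0.5512 = 0.01060 mol
Let x = n(Na2CO3), y = n(NaCl).
Titrant: 2x = 0.01060;  mass: 105.99x + 58.44y = 0.9160
Solving, x = 5.300 × 10^-3 mol, y = 6.062 × 10^-3 mol
mass of Na2CO3 = 5.300 × 10^-3 × 105.99 = 0.5617 g
% Na2CO3 = 0.5617 / 0.9160 × 100 = 61.32 %

61.32 %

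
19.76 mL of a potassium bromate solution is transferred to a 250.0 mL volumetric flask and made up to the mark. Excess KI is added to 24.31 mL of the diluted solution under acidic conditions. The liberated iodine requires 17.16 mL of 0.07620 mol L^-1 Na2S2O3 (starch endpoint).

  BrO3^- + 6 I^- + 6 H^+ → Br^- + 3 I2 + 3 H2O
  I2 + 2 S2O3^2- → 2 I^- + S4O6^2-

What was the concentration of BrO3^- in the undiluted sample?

n(S2O3^2-) = 0.01716 × 0.07620 = 1.308 × 10^-3 mol
n(I2) = n(S2O3^2-)/2 = 6.538 × 10^-4 mol
From the 1:3 ratio, n(BrO3^-) in the aliquot = 1/3 × 6.538 × 10^-4 = 2.179 × 10^-4 mol
[BrO3^-]_dilute = 2.179 × 10^-4 / 0.02431 = 0.008965 mol/L
[BrO3^-]_original = 0.008965 × 250.0/19.76 = 0.1134 mol/L

0.1134 mol/L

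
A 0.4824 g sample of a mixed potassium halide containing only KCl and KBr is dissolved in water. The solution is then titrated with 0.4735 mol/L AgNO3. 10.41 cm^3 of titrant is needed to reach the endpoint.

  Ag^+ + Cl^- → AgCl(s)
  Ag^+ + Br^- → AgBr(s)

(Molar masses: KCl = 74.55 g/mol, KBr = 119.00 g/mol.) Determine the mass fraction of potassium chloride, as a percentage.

n(AgNO3) = 0.01041 × 0.4735 = 4.929 × 10^-3 mol
Let x = n(KCl), y = n(KBr).
Titrant: 1x + 1y = 4.929 × 10^-3;  mass: 74.55x + 119.00y = 0.4824
Solving, x = 2.343 × 10^-3 mol, y = 2.586 × 10^-3 mol
mass of KCl = 2.343 × 10^-3 × 74.55 = 0.1747 g
% KCl = 0.1747 / 0.4824 × 100 = 36.22 %

36.22 %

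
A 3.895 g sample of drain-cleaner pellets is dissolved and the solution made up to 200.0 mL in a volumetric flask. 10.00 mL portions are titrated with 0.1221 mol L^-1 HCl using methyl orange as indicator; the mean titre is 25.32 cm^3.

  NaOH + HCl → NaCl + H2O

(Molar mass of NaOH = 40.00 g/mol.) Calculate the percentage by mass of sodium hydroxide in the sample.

n(HCl) per titration = 0.02532 × 0.1221 = 3.092 × 10^-3 mol
n(NaOH) in each aliquot = 3.092 × 10^-3 mol (1:1 ratio)
n(NaOH) in the whole flask = 3.092 × 10^-3 × 200.0/10.00 = 0.06183 mol
mass of NaOH = 0.06183 × 40.00 = 2.473 g
% NaOH = 2.473 / 3.895 × 100 = 63.50 %

63.50 %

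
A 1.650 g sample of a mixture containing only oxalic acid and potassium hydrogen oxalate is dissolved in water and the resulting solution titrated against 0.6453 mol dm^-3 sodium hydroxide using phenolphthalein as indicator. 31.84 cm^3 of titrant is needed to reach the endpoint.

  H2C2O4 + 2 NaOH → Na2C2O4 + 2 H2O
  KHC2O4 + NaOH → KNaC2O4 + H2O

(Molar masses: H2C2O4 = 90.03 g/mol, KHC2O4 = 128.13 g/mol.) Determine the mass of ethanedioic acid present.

0.5322 g

n(NaOH) = 0.03184 × 0.6453 = 0.02055 mol
Let x = n(H2C2O4), y = n(KHC2O4).
Titrant: 2x + 1y = 0.02055;  mass: 90.03x + 128.13y = 1.650
Solving, x = 5.911 × 10^-3 mol, y = 8.724 × 10^-3 mol
mass of H2C2O4 = 5.911 × 10^-3 × 90.03 = 0.5322 g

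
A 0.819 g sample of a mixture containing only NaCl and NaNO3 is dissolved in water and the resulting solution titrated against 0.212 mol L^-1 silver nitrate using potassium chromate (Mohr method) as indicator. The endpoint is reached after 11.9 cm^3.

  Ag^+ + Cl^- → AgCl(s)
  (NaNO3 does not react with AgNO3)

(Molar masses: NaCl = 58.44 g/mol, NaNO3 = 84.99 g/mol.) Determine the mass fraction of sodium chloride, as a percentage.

18.0 %

n(AgNO3) = 0.0119 × 0.212 = 2.52 × 10^-3 mol
Let x = n(NaCl), y = n(NaNO3).
Titrant: 1x = 2.52 × 10^-3;  mass: 58.44x + 84.99y = 0.819
Solving, x = 2.52 × 10^-3 mol, y = 7.90 × 10^-3 mol
mass of NaCl = 2.52 × 10^-3 × 58.44 = 0.147 g
% NaCl = 0.147 / 0.819 × 100 = 18.0 %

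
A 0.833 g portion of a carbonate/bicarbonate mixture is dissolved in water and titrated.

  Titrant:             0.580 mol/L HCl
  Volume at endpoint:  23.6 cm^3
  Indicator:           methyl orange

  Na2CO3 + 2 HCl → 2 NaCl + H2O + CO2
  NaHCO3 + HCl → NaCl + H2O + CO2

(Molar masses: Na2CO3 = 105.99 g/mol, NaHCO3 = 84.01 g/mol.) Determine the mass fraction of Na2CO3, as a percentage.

n(HCl) = 0.0236 × 0.580 = 0.0137 mol
Let x = n(Na2CO3), y = n(NaHCO3).
Titrant: 2x + 1y = 0.0137;  mass: 105.99x + 84.01y = 0.833
Solving, x = 5.11 × 10^-3 mol, y = 3.47 × 10^-3 mol
mass of Na2CO3 = 5.11 × 10^-3 × 105.99 = 0.542 g
% Na2CO3 = 0.542 / 0.833 × 100 = 65.0 %

65.0 %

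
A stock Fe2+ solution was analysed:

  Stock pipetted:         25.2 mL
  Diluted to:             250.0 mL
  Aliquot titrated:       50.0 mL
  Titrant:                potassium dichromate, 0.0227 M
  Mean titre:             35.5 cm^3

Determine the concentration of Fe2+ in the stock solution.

0.959 M

Cr2O7^2- + 6 Fe^2+ + 14 H^+ → 2 Cr^3+ + 6 Fe^3+ + 7 H2O
n(K2Cr2O7) = 0.0355 × 0.0227 = 8.06 × 10^-4 mol
From the 6:1 ratio, n(Fe2+) in the aliquot = 6/1 × 8.06 × 10^-4 = 4.84 × 10^-3 mol
[Fe2+]_dilute = 4.84 × 10^-3 / 0.0500 = 0.0967 mol/L
Dilution factor = 250.0 / 25.2 = 9.921
[Fe2+]_stock = 0.0967 × 9.921 = 0.959 mol/L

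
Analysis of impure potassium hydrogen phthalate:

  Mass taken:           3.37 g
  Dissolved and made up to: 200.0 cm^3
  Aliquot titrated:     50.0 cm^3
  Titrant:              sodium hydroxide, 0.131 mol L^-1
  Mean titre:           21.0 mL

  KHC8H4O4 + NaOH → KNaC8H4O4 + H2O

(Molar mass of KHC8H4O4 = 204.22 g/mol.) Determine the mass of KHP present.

n(NaOH) per titration = 0.0210 × 0.131 = 2.75 × 10^-3 mol
n(KHC8H4O4) in each aliquot = 2.75 × 10^-3 mol (1:1 ratio)
n(KHC8H4O4) in the whole flask = 2.75 × 10^-3 × 200.0/50.0 = 0.0110 mol
mass of KHC8H4O4 = 0.0110 × 204.22 = 2.25 g

2.25 g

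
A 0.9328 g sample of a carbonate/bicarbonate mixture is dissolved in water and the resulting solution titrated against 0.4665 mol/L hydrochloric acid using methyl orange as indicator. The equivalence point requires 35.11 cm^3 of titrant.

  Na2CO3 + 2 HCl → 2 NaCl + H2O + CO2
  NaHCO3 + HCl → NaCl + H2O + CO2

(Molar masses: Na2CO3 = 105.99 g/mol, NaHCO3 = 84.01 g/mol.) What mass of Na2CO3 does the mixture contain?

0.7573 g

n(HCl) = 0.03511 × 0.4665 = 0.01638 mol
Let x = n(Na2CO3), y = n(NaHCO3).
Titrant: 2x + 1y = 0.01638;  mass: 105.99x + 84.01y = 0.9328
Solving, x = 7.145 × 10^-3 mol, y = 2.089 × 10^-3 mol
mass of Na2CO3 = 7.145 × 10^-3 × 105.99 = 0.7573 g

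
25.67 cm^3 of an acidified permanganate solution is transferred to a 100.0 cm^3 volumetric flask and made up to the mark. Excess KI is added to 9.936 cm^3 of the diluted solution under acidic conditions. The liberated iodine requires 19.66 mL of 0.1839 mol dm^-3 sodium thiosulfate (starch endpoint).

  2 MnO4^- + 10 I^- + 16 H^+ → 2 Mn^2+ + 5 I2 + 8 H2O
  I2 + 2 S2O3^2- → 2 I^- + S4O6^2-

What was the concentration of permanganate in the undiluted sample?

0.2835 mol/L

n(S2O3^2-) = 0.01966 × 0.1839 = 3.615 × 10^-3 mol
n(I2) = n(S2O3^2-)/2 = 1.808 × 10^-3 mol
From the 2:5 ratio, n(MnO4^-) in the aliquot = 2/5 × 1.808 × 10^-3 = 7.231 × 10^-4 mol
[MnO4^-]_dilute = 7.231 × 10^-4 / 0.009936 = 0.07278 mol/L
[MnO4^-]_original = 0.07278 × 100.0/25.67 = 0.2835 mol/L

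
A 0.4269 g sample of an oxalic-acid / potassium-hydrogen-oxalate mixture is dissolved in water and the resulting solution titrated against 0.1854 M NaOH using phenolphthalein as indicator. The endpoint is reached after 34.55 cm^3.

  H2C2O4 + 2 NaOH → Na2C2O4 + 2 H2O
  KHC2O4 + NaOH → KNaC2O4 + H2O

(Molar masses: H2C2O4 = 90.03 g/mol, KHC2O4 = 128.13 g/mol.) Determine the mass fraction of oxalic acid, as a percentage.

49.97 %

n(NaOH) = 0.03455 × 0.1854 = 6.406 × 10^-3 mol
Let x = n(H2C2O4), y = n(KHC2O4).
Titrant: 2x + 1y = 6.406 × 10^-3;  mass: 90.03x + 128.13y = 0.4269
Solving, x = 2.369 × 10^-3 mol, y = 1.667 × 10^-3 mol
mass of H2C2O4 = 2.369 × 10^-3 × 90.03 = 0.2133 g
% H2C2O4 = 0.2133 / 0.4269 × 100 = 49.97 %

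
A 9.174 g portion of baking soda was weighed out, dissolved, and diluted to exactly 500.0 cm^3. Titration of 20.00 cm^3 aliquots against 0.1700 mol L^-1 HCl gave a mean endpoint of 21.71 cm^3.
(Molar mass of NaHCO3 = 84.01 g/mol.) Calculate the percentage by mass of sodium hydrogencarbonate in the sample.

NaHCO3 + HCl → NaCl + H2O + CO2
n(HCl) per titration = 0.02171 × 0.1700 = 3.691 × 10^-3 mol
n(NaHCO3) in each aliquot = 3.691 × 10^-3 mol (1:1 ratio)
n(NaHCO3) in the whole flask = 3.691 × 10^-3 × 500.0/20.00 = 0.09227 mol
mass of NaHCO3 = 0.09227 × 84.01 = 7.751 g
% NaHCO3 = 7.751 / 9.174 × 100 = 84.49 %

84.49 %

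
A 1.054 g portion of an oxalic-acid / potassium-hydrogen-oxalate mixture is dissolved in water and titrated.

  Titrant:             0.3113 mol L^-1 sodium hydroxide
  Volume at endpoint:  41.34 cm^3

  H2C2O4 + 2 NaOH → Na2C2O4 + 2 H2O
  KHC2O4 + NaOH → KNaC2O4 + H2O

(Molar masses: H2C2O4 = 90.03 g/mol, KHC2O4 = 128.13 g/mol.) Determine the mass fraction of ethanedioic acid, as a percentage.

30.57 %

n(NaOH) = 0.04134 × 0.3113 = 0.01287 mol
Let x = n(H2C2O4), y = n(KHC2O4).
Titrant: 2x + 1y = 0.01287;  mass: 90.03x + 128.13y = 1.054
Solving, x = 3.579 × 10^-3 mol, y = 5.711 × 10^-3 mol
mass of H2C2O4 = 3.579 × 10^-3 × 90.03 = 0.3222 g
% H2C2O4 = 0.3222 / 1.054 × 100 = 30.57 %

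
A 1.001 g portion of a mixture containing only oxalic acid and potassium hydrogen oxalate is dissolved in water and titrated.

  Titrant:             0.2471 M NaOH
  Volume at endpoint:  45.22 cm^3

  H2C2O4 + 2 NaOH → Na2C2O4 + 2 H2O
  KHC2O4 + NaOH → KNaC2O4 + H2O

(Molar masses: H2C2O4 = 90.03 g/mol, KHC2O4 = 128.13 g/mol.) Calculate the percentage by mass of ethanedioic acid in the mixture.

n(NaOH) = 0.04522 × 0.2471 = 0.01117 mol
Let x = n(H2C2O4), y = n(KHC2O4).
Titrant: 2x + 1y = 0.01117;  mass: 90.03x + 128.13y = 1.001
Solving, x = 2.591 × 10^-3 mol, y = 5.992 × 10^-3 mol
mass of H2C2O4 = 2.591 × 10^-3 × 90.03 = 0.2333 g
% H2C2O4 = 0.2333 / 1.001 × 100 = 23.30 %

23.30 %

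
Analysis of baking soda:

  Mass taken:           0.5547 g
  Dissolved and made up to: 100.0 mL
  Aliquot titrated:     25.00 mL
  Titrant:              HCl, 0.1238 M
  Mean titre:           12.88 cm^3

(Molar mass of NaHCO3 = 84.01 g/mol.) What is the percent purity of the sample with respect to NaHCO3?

NaHCO3 + HCl → NaCl + H2O + CO2
n(HCl) per titration = 0.01288 × 0.1238 = 1.595 × 10^-3 mol
n(NaHCO3) in each aliquot = 1.595 × 10^-3 mol (1:1 ratio)
n(NaHCO3) in the whole flask = 1.595 × 10^-3 × 100.0/25.00 = 6.378 × 10^-3 mol
mass of NaHCO3 = 6.378 × 10^-3 × 84.01 = 0.5358 g
% NaHCO3 = 0.5358 / 0.5547 × 100 = 96.60 %

96.60 %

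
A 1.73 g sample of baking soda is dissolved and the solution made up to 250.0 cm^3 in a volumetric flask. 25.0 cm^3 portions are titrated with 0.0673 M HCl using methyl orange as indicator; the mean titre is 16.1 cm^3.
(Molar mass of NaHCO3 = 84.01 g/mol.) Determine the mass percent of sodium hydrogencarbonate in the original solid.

NaHCO3 + HCl → NaCl + H2O + CO2
n(HCl) per titration = 0.0161 × 0.0673 = 1.08 × 10^-3 mol
n(NaHCO3) in each aliquot = 1.08 × 10^-3 mol (1:1 ratio)
n(NaHCO3) in the whole flask = 1.08 × 10^-3 × 250.0/25.0 = 0.0108 mol
mass of NaHCO3 = 0.0108 × 84.01 = 0.910 g
% NaHCO3 = 0.910 / 1.73 × 100 = 52.6 %

52.6 %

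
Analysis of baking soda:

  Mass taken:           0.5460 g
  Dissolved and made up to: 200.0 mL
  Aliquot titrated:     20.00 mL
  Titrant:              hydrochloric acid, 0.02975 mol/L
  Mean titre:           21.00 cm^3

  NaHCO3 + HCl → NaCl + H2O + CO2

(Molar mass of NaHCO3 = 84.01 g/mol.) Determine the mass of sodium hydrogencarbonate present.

0.5249 g

n(HCl) per titration = 0.02100 × 0.02975 = 6.247 × 10^-4 mol
n(NaHCO3) in each aliquot = 6.247 × 10^-4 mol (1:1 ratio)
n(NaHCO3) in the whole flask = 6.247 × 10^-4 × 200.0/20.00 = 6.247 × 10^-3 mol
mass of NaHCO3 = 6.247 × 10^-3 × 84.01 = 0.5249 g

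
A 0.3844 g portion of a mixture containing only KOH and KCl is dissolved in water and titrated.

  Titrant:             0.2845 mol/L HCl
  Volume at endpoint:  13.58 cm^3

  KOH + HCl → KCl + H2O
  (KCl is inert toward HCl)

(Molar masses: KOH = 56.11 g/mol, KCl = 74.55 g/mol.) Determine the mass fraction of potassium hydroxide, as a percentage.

56.39 %

n(HCl) = 0.01358 × 0.2845 = 3.864 × 10^-3 mol
Let x = n(KOH), y = n(KCl).
Titrant: 1x = 3.864 × 10^-3;  mass: 56.11x + 74.55y = 0.3844
Solving, x = 3.864 × 10^-3 mol, y = 2.248 × 10^-3 mol
mass of KOH = 3.864 × 10^-3 × 56.11 = 0.2168 g
% KOH = 0.2168 / 0.3844 × 100 = 56.39 %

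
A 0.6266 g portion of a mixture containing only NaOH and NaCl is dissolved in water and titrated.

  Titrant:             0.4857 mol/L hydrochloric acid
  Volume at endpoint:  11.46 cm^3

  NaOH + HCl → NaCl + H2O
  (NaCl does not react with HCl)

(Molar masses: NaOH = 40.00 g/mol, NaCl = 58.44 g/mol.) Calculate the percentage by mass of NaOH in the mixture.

n(HCl) = 0.01146 × 0.4857 = 5.566 × 10^-3 mol
Let x = n(NaOH), y = n(NaCl).
Titrant: 1x = 5.566 × 10^-3;  mass: 40.00x + 58.44y = 0.6266
Solving, x = 5.566 × 10^-3 mol, y = 6.912 × 10^-3 mol
mass of NaOH = 5.566 × 10^-3 × 40.00 = 0.2226 g
% NaOH = 0.2226 / 0.6266 × 100 = 35.53 %

35.53 %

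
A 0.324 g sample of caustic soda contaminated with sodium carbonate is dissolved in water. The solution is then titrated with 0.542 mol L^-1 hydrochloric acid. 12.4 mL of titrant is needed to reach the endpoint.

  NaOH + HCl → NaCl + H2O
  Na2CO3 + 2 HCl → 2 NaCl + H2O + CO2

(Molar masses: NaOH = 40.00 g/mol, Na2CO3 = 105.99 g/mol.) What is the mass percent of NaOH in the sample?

30.6 %

n(HCl) = 0.0124 × 0.542 = 6.72 × 10^-3 mol
Let x = n(NaOH), y = n(Na2CO3).
Titrant: 1x + 2y = 6.72 × 10^-3;  mass: 40.00x + 105.99y = 0.324
Solving, x = 2.48 × 10^-3 mol, y = 2.12 × 10^-3 mol
mass of NaOH = 2.48 × 10^-3 × 40.00 = 0.0990 g
% NaOH = 0.0990 / 0.324 × 100 = 30.6 %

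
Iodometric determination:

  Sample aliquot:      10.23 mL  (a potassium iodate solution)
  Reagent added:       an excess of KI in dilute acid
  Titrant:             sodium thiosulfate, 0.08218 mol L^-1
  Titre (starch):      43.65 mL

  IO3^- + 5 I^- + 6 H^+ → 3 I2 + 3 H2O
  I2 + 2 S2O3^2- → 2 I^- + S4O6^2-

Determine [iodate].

n(S2O3^2-) = 0.04365 × 0.08218 = 3.587 × 10^-3 mol
n(I2) = n(S2O3^2-)/2 = 1.794 × 10^-3 mol
From the 1:3 ratio, n(IO3^-) in the aliquot = 1/3 × 1.794 × 10^-3 = 5.979 × 10^-4 mol
[IO3^-] = 5.979 × 10^-4 / 0.01023 = 0.05844 mol/L

0.05844 mol/L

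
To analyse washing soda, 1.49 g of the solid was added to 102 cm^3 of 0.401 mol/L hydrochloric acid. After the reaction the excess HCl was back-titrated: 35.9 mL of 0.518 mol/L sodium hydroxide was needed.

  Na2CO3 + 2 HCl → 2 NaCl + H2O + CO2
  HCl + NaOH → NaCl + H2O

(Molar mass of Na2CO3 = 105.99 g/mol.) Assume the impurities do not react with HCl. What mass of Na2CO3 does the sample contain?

1.18 g

n(HCl) added = 0.102 × 0.401 = 0.0409 mol
n(NaOH) used in back-titration = 0.0359 × 0.518 = 0.0186 mol
n(HCl) left over = 0.0186 mol (1:1 ratio)
n(HCl) consumed by analyte = 0.0409 − 0.0186 = 0.0223 mol
From the 1:2 ratio, n(Na2CO3) = 1/2 × 0.0223 = 0.0112 mol
mass of Na2CO3 = 0.0112 × 105.99 = 1.18 g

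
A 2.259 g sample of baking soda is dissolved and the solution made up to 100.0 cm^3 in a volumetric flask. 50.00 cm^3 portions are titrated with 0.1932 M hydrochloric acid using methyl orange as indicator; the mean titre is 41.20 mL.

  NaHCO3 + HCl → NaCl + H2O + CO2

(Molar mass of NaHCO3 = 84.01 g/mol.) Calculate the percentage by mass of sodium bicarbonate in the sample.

59.20 %

n(HCl) per titration = 0.04120 × 0.1932 = 7.960 × 10^-3 mol
n(NaHCO3) in each aliquot = 7.960 × 10^-3 mol (1:1 ratio)
n(NaHCO3) in the whole flask = 7.960 × 10^-3 × 100.0/50.00 = 0.01592 mol
mass of NaHCO3 = 0.01592 × 84.01 = 1.337 g
% NaHCO3 = 1.337 / 2.259 × 100 = 59.20 %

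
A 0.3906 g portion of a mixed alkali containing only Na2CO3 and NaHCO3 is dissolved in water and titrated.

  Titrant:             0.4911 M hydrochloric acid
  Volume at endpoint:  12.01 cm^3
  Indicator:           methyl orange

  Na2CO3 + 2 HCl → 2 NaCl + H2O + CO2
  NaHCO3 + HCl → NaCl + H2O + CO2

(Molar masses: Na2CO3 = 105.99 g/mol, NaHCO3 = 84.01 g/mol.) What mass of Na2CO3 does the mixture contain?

n(HCl) = 0.01201 × 0.4911 = 5.898 × 10^-3 mol
Let x = n(Na2CO3), y = n(NaHCO3).
Titrant: 2x + 1y = 5.898 × 10^-3;  mass: 105.99x + 84.01y = 0.3906
Solving, x = 1.691 × 10^-3 mol, y = 2.516 × 10^-3 mol
mass of Na2CO3 = 1.691 × 10^-3 × 105.99 = 0.1792 g

0.1792 g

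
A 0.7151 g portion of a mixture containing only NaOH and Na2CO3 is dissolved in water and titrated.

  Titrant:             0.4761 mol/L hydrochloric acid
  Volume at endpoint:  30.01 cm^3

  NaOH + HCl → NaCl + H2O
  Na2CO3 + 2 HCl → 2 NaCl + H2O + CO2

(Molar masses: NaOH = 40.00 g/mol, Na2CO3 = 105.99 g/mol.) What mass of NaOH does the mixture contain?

n(HCl) = 0.03001 × 0.4761 = 0.01429 mol
Let x = n(NaOH), y = n(Na2CO3).
Titrant: 1x + 2y = 0.01429;  mass: 40.00x + 105.99y = 0.7151
Solving, x = 3.238 × 10^-3 mol, y = 5.525 × 10^-3 mol
mass of NaOH = 3.238 × 10^-3 × 40.00 = 0.1295 g

0.1295 g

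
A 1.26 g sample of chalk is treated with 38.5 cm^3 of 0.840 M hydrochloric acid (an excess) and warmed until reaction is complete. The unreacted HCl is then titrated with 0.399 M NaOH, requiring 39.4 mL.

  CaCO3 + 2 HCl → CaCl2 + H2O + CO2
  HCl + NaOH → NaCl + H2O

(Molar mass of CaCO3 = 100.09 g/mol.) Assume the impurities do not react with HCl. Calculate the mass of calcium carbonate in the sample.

0.832 g

n(HCl) added = 0.0385 × 0.840 = 0.0323 mol
n(NaOH) used in back-titration = 0.0394 × 0.399 = 0.0157 mol
n(HCl) left over = 0.0157 mol (1:1 ratio)
n(HCl) consumed by analyte = 0.0323 − 0.0157 = 0.0166 mol
From the 1:2 ratio, n(CaCO3) = 1/2 × 0.0166 = 8.31 × 10^-3 mol
mass of CaCO3 = 8.31 × 10^-3 × 100.09 = 0.832 g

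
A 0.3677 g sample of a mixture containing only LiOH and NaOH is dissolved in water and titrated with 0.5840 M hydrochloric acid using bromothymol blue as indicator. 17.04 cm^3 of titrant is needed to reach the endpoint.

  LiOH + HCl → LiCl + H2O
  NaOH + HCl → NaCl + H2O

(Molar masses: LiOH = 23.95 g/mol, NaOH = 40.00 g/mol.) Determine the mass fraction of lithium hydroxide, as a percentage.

n(HCl) = 0.01704 × 0.5840 = 9.951 × 10^-3 mol
Let x = n(LiOH), y = n(NaOH).
Titrant: 1x + 1y = 9.951 × 10^-3;  mass: 23.95x + 40.00y = 0.3677
Solving, x = 1.891 × 10^-3 mol, y = 8.060 × 10^-3 mol
mass of LiOH = 1.891 × 10^-3 × 23.95 = 0.04530 g
% LiOH = 0.04530 / 0.3677 × 100 = 12.32 %

12.32 %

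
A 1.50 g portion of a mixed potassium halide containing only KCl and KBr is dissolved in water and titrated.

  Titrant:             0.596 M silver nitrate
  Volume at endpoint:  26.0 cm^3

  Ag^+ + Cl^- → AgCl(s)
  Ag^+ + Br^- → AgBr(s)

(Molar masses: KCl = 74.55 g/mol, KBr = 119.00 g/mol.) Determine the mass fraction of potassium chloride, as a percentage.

38.5 %

n(AgNO3) = 0.0260 × 0.596 = 0.0155 mol
Let x = n(KCl), y = n(KBr).
Titrant: 1x + 1y = 0.0155;  mass: 74.55x + 119.00y = 1.50
Solving, x = 7.74 × 10^-3 mol, y = 7.76 × 10^-3 mol
mass of KCl = 7.74 × 10^-3 × 74.55 = 0.577 g
% KCl = 0.577 / 1.50 × 100 = 38.5 %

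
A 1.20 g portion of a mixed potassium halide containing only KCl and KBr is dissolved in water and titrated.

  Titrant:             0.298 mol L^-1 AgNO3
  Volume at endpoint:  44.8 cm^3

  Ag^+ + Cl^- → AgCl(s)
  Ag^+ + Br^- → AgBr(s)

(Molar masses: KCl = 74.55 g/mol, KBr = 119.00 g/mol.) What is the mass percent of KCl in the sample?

n(AgNO3) = 0.0448 × 0.298 = 0.0134 mol
Let x = n(KCl), y = n(KBr).
Titrant: 1x + 1y = 0.0134;  mass: 74.55x + 119.00y = 1.20
Solving, x = 8.74 × 10^-3 mol, y = 4.61 × 10^-3 mol
mass of KCl = 8.74 × 10^-3 × 74.55 = 0.652 g
% KCl = 0.652 / 1.20 × 100 = 54.3 %

54.3 %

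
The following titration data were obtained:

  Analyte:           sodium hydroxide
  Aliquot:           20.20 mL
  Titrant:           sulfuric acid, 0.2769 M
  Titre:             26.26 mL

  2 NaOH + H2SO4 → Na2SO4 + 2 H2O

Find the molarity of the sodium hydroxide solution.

n(H2SO4) = 0.02626 L × 0.2769 mol/L = 7.271 × 10^-3 mol
From the 2:1 mole ratio, n(NaOH) = 2/1 × 7.271 × 10^-3 = 0.01454 mol
[NaOH] = 0.01454 mol / 0.02020 L = 0.7199 mol/L

0.7199 M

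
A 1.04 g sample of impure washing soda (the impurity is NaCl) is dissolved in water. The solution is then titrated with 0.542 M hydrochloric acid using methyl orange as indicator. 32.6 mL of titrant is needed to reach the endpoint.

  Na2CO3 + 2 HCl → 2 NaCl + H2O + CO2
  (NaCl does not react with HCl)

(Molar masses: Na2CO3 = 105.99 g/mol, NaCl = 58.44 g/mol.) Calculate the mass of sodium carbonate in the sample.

n(HCl) = 0.0326 × 0.542 = 0.0177 mol
Let x = n(Na2CO3), y = n(NaCl).
Titrant: 2x = 0.0177;  mass: 105.99x + 58.44y = 1.04
Solving, x = 8.83 × 10^-3 mol, y = 1.77 × 10^-3 mol
mass of Na2CO3 = 8.83 × 10^-3 × 105.99 = 0.936 g

0.936 g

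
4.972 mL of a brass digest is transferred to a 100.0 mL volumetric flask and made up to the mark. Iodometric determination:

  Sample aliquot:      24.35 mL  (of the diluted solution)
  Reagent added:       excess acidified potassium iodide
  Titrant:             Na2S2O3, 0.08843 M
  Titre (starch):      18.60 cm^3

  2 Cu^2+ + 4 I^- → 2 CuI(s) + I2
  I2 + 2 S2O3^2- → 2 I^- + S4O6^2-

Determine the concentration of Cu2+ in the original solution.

n(S2O3^2-) = 0.01860 × 0.08843 = 1.645 × 10^-3 mol
n(I2) = n(S2O3^2-)/2 = 8.224 × 10^-4 mol
From the 2:1 ratio, n(Cu2+) in the aliquot = 2/1 × 8.224 × 10^-4 = 1.645 × 10^-3 mol
[Cu2+]_dilute = 1.645 × 10^-3 / 0.02435 = 0.06755 mol/L
[Cu2+]_original = 0.06755 × 100.0/4.972 = 1.359 mol/L

1.359 M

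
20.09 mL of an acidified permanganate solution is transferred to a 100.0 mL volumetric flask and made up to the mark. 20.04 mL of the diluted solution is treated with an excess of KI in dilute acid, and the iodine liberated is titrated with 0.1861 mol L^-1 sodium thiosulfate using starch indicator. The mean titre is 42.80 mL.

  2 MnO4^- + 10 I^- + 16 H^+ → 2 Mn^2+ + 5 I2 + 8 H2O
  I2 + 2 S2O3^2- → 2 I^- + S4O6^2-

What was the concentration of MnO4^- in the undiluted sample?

0.3957 mol/L

n(S2O3^2-) = 0.04280 × 0.1861 = 7.965 × 10^-3 mol
n(I2) = n(S2O3^2-)/2 = 3.983 × 10^-3 mol
From the 2:5 ratio, n(MnO4^-) in the aliquot = 2/5 × 3.983 × 10^-3 = 1.593 × 10^-3 mol
[MnO4^-]_dilute = 1.593 × 10^-3 / 0.02004 = 0.07949 mol/L
[MnO4^-]_original = 0.07949 × 100.0/20.09 = 0.3957 mol/L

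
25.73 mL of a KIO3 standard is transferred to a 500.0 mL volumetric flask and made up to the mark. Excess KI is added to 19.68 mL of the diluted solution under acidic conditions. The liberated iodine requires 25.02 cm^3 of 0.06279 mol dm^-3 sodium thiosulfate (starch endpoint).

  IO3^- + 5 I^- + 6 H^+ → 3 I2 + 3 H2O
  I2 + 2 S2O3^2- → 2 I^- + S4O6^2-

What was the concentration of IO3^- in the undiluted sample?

0.2585 mol/L

n(S2O3^2-) = 0.02502 × 0.06279 = 1.571 × 10^-3 mol
n(I2) = n(S2O3^2-)/2 = 7.855 × 10^-4 mol
From the 1:3 ratio, n(IO3^-) in the aliquot = 1/3 × 7.855 × 10^-4 = 2.618 × 10^-4 mol
[IO3^-]_dilute = 2.618 × 10^-4 / 0.01968 = 0.01330 mol/L
[IO3^-]_original = 0.01330 × 500.0/25.73 = 0.2585 mol/L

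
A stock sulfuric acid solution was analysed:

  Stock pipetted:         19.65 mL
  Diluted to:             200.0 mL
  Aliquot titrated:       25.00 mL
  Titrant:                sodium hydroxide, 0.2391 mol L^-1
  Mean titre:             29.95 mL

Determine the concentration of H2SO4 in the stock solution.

1.458 mol/L

H2SO4 + 2 NaOH → Na2SO4 + 2 H2O
n(NaOH) = 0.02995 × 0.2391 = 7.161 × 10^-3 mol
From the 1:2 ratio, n(H2SO4) in the aliquot = 1/2 × 7.161 × 10^-3 = 3.581 × 10^-3 mol
[H2SO4]_dilute = 3.581 × 10^-3 / 0.02500 = 0.1432 mol/L
Dilution factor = 200.0 / 19.65 = 10.18
[H2SO4]_stock = 0.1432 × 10.18 = 1.458 mol/L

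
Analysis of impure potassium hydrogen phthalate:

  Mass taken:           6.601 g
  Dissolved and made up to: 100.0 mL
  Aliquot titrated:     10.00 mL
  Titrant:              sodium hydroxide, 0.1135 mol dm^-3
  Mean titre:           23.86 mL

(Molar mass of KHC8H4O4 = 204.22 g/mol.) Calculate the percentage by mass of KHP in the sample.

83.78 %

KHC8H4O4 + NaOH → KNaC8H4O4 + H2O
n(NaOH) per titration = 0.02386 × 0.1135 = 2.708 × 10^-3 mol
n(KHC8H4O4) in each aliquot = 2.708 × 10^-3 mol (1:1 ratio)
n(KHC8H4O4) in the whole flask = 2.708 × 10^-3 × 100.0/10.00 = 0.02708 mol
mass of KHC8H4O4 = 0.02708 × 204.22 = 5.531 g
% KHC8H4O4 = 5.531 / 6.601 × 100 = 83.78 %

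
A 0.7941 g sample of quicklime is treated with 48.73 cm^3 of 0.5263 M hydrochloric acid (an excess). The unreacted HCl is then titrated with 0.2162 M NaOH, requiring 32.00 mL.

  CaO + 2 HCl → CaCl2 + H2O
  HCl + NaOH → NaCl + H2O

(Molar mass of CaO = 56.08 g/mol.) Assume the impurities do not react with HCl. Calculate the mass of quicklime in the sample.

n(HCl) added = 0.04873 × 0.5263 = 0.02565 mol
n(NaOH) used in back-titration = 0.03200 × 0.2162 = 6.918 × 10^-3 mol
n(HCl) left over = 6.918 × 10^-3 mol (1:1 ratio)
n(HCl) consumed by analyte = 0.02565 − 6.918 × 10^-3 = 0.01873 mol
From the 1:2 ratio, n(CaO) = 1/2 × 0.01873 = 9.364 × 10^-3 mol
mass of CaO = 9.364 × 10^-3 × 56.08 = 0.5251 g

0.5251 g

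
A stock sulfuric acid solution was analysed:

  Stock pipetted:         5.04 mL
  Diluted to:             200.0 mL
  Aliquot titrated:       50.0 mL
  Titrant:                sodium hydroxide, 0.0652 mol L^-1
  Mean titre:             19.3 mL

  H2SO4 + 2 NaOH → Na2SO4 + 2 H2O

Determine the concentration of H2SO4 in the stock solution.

n(NaOH) = 0.0193 × 0.0652 = 1.26 × 10^-3 mol
From the 1:2 ratio, n(H2SO4) in the aliquot = 1/2 × 1.26 × 10^-3 = 6.29 × 10^-4 mol
[H2SO4]_dilute = 6.29 × 10^-4 / 0.0500 = 0.0126 mol/L
Dilution factor = 200.0 / 5.04 = 39.68
[H2SO4]_stock = 0.0126 × 39.68 = 0.499 mol/L

0.499 mol/L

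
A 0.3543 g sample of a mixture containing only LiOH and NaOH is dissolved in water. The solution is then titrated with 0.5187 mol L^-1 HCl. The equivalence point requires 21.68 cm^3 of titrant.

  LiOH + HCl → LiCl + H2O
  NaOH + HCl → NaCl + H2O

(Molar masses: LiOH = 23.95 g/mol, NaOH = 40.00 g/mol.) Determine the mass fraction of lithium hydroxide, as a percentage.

40.23 %

n(HCl) = 0.02168 × 0.5187 = 0.01125 mol
Let x = n(LiOH), y = n(NaOH).
Titrant: 1x + 1y = 0.01125;  mass: 23.95x + 40.00y = 0.3543
Solving, x = 5.951 × 10^-3 mol, y = 5.294 × 10^-3 mol
mass of LiOH = 5.951 × 10^-3 × 23.95 = 0.1425 g
% LiOH = 0.1425 / 0.3543 × 100 = 40.23 %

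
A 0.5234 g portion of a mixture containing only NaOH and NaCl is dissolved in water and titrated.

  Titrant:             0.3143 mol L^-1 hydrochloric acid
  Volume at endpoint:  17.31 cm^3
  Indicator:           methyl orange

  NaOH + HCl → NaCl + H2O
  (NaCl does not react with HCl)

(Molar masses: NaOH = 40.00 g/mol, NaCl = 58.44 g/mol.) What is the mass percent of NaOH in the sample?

41.58 %

n(HCl) = 0.01731 × 0.3143 = 5.441 × 10^-3 mol
Let x = n(NaOH), y = n(NaCl).
Titrant: 1x = 5.441 × 10^-3;  mass: 40.00x + 58.44y = 0.5234
Solving, x = 5.441 × 10^-3 mol, y = 5.232 × 10^-3 mol
mass of NaOH = 5.441 × 10^-3 × 40.00 = 0.2176 g
% NaOH = 0.2176 / 0.5234 × 100 = 41.58 %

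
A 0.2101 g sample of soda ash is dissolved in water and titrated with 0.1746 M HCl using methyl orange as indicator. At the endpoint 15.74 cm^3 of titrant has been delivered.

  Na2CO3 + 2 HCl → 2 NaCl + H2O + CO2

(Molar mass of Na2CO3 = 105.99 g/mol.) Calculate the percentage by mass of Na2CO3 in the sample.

n(HCl) = 0.01574 L × 0.1746 mol/L = 2.748 × 10^-3 mol
From the 1:2 ratio, n(Na2CO3) = 1/2 × 2.748 × 10^-3 = 1.374 × 10^-3 mol
mass of Na2CO3 = 1.374 × 10^-3 × 105.99 g/mol = 0.1456 g
% Na2CO3 = 0.1456 / 0.2101 × 100 = 69.32 %

69.32 %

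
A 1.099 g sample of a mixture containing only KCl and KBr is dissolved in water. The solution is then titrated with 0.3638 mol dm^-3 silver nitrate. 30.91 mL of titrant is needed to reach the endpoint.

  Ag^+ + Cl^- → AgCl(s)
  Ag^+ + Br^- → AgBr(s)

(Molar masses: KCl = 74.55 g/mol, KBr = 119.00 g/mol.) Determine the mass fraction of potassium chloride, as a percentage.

n(AgNO3) = 0.03091 × 0.3638 = 0.01125 mol
Let x = n(KCl), y = n(KBr).
Titrant: 1x + 1y = 0.01125;  mass: 74.55x + 119.00y = 1.099
Solving, x = 5.380 × 10^-3 mol, y = 5.865 × 10^-3 mol
mass of KCl = 5.380 × 10^-3 × 74.55 = 0.4011 g
% KCl = 0.4011 / 1.099 × 100 = 36.50 %

36.50 %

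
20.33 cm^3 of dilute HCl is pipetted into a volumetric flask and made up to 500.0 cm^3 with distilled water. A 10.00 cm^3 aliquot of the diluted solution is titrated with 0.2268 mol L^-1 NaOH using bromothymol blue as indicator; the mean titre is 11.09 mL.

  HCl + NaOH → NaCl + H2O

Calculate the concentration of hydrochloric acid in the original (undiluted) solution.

n(NaOH) = 0.01109 × 0.2268 = 2.515 × 10^-3 mol
n(HCl) in the aliquot = 2.515 × 10^-3 mol (1:1 ratio)
[HCl]_dilute = 2.515 × 10^-3 / 0.01000 = 0.2515 mol/L
Dilution factor = 500.0 / 20.33 = 24.59
[HCl]_stock = 0.2515 × 24.59 = 6.186 mol/L

6.186 mol/L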